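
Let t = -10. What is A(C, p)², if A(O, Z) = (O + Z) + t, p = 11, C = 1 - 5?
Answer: 9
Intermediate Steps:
C = -4
A(O, Z) = -10 + O + Z (A(O, Z) = (O + Z) - 10 = -10 + O + Z)
A(C, p)² = (-10 - 4 + 11)² = (-3)² = 9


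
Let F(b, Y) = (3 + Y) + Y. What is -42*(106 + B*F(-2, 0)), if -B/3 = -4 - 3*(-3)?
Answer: -2562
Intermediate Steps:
F(b, Y) = 3 + 2*Y
B = -15 (B = -3*(-4 - 3*(-3)) = -3*(-4 + 9) = -3*5 = -15)
-42*(106 + B*F(-2, 0)) = -42*(106 - 15*(3 + 2*0)) = -42*(106 - 15*(3 + 0)) = -42*(106 - 15*3) = -42*(106 - 45) = -42*61 = -2562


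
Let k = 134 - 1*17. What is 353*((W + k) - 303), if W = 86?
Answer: -35300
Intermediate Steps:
k = 117 (k = 134 - 17 = 117)
353*((W + k) - 303) = 353*((86 + 117) - 303) = 353*(203 - 303) = 353*(-100) = -35300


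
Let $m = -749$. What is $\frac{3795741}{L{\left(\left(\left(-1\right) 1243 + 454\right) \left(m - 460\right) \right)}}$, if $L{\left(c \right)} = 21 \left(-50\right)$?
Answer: $- \frac{1265247}{350} \approx -3615.0$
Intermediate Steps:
$L{\left(c \right)} = -1050$
$\frac{3795741}{L{\left(\left(\left(-1\right) 1243 + 454\right) \left(m - 460\right) \right)}} = \frac{3795741}{-1050} = 3795741 \left(- \frac{1}{1050}\right) = - \frac{1265247}{350}$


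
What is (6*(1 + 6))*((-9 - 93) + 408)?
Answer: 12852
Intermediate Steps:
(6*(1 + 6))*((-9 - 93) + 408) = (6*7)*(-102 + 408) = 42*306 = 12852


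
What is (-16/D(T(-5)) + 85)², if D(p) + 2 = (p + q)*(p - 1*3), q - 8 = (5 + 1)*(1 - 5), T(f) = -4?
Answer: 34304449/4761 ≈ 7205.3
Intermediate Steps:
q = -16 (q = 8 + (5 + 1)*(1 - 5) = 8 + 6*(-4) = 8 - 24 = -16)
D(p) = -2 + (-16 + p)*(-3 + p) (D(p) = -2 + (p - 16)*(p - 1*3) = -2 + (-16 + p)*(p - 3) = -2 + (-16 + p)*(-3 + p))
(-16/D(T(-5)) + 85)² = (-16/(46 + (-4)² - 19*(-4)) + 85)² = (-16/(46 + 16 + 76) + 85)² = (-16/138 + 85)² = (-16*1/138 + 85)² = (-8/69 + 85)² = (5857/69)² = 34304449/4761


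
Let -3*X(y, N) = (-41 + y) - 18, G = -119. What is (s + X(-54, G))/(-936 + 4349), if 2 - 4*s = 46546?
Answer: -34795/10239 ≈ -3.3983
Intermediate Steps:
s = -11636 (s = 1/2 - 1/4*46546 = 1/2 - 23273/2 = -11636)
X(y, N) = 59/3 - y/3 (X(y, N) = -((-41 + y) - 18)/3 = -(-59 + y)/3 = 59/3 - y/3)
(s + X(-54, G))/(-936 + 4349) = (-11636 + (59/3 - 1/3*(-54)))/(-936 + 4349) = (-11636 + (59/3 + 18))/3413 = (-11636 + 113/3)*(1/3413) = -34795/3*1/3413 = -34795/10239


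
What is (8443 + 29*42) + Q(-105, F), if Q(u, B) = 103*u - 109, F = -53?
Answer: -1263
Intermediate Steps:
Q(u, B) = -109 + 103*u
(8443 + 29*42) + Q(-105, F) = (8443 + 29*42) + (-109 + 103*(-105)) = (8443 + 1218) + (-109 - 10815) = 9661 - 10924 = -1263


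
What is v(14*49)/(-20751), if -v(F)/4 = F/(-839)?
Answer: -2744/17410089 ≈ -0.00015761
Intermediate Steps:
v(F) = 4*F/839 (v(F) = -4*F/(-839) = -4*F*(-1)/839 = -(-4)*F/839 = 4*F/839)
v(14*49)/(-20751) = (4*(14*49)/839)/(-20751) = ((4/839)*686)*(-1/20751) = (2744/839)*(-1/20751) = -2744/17410089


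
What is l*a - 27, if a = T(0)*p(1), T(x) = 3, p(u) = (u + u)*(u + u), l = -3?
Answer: -63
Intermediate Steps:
p(u) = 4*u² (p(u) = (2*u)*(2*u) = 4*u²)
a = 12 (a = 3*(4*1²) = 3*(4*1) = 3*4 = 12)
l*a - 27 = -3*12 - 27 = -36 - 27 = -63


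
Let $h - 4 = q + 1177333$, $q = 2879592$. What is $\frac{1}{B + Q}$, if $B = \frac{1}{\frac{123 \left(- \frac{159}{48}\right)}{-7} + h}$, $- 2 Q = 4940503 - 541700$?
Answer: $- \frac{908765134}{1998739398867077} \approx -4.5467 \cdot 10^{-7}$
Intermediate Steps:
$h = 4056929$ ($h = 4 + \left(2879592 + 1177333\right) = 4 + 4056925 = 4056929$)
$Q = - \frac{4398803}{2}$ ($Q = - \frac{4940503 - 541700}{2} = \left(- \frac{1}{2}\right) 4398803 = - \frac{4398803}{2} \approx -2.1994 \cdot 10^{6}$)
$B = \frac{112}{454382567}$ ($B = \frac{1}{\frac{123 \left(- \frac{159}{48}\right)}{-7} + 4056929} = \frac{1}{123 \left(\left(-159\right) \frac{1}{48}\right) \left(- \frac{1}{7}\right) + 4056929} = \frac{1}{123 \left(- \frac{53}{16}\right) \left(- \frac{1}{7}\right) + 4056929} = \frac{1}{\left(- \frac{6519}{16}\right) \left(- \frac{1}{7}\right) + 4056929} = \frac{1}{\frac{6519}{112} + 4056929} = \frac{1}{\frac{454382567}{112}} = \frac{112}{454382567} \approx 2.4649 \cdot 10^{-7}$)
$\frac{1}{B + Q} = \frac{1}{\frac{112}{454382567} - \frac{4398803}{2}} = \frac{1}{- \frac{1998739398867077}{908765134}} = - \frac{908765134}{1998739398867077}$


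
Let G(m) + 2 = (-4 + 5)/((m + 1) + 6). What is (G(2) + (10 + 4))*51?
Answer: 1853/3 ≈ 617.67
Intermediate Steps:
G(m) = -2 + 1/(7 + m) (G(m) = -2 + (-4 + 5)/((m + 1) + 6) = -2 + 1/((1 + m) + 6) = -2 + 1/(7 + m))
(G(2) + (10 + 4))*51 = ((-13 - 2*2)/(7 + 2) + (10 + 4))*51 = ((-13 - 4)/9 + 14)*51 = ((1/9)*(-17) + 14)*51 = (-17/9 + 14)*51 = (109/9)*51 = 1853/3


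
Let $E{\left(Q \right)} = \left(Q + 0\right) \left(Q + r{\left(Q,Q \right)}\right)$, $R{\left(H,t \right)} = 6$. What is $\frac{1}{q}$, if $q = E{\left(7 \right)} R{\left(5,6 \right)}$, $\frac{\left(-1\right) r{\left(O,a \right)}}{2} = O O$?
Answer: $- \frac{1}{3822} \approx -0.00026164$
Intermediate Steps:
$r{\left(O,a \right)} = - 2 O^{2}$ ($r{\left(O,a \right)} = - 2 O O = - 2 O^{2}$)
$E{\left(Q \right)} = Q \left(Q - 2 Q^{2}\right)$ ($E{\left(Q \right)} = \left(Q + 0\right) \left(Q - 2 Q^{2}\right) = Q \left(Q - 2 Q^{2}\right)$)
$q = -3822$ ($q = 7^{2} \left(1 - 14\right) 6 = 49 \left(1 - 14\right) 6 = 49 \left(-13\right) 6 = \left(-637\right) 6 = -3822$)
$\frac{1}{q} = \frac{1}{-3822} = - \frac{1}{3822}$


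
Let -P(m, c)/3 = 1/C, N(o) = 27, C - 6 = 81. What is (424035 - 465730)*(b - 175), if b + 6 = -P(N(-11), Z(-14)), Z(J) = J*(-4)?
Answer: 218815360/29 ≈ 7.5454e+6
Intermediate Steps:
C = 87 (C = 6 + 81 = 87)
Z(J) = -4*J
P(m, c) = -1/29 (P(m, c) = -3/87 = -3*1/87 = -1/29)
b = -173/29 (b = -6 - 1*(-1/29) = -6 + 1/29 = -173/29 ≈ -5.9655)
(424035 - 465730)*(b - 175) = (424035 - 465730)*(-173/29 - 175) = -41695*(-5248/29) = 218815360/29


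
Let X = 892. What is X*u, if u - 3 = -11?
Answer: -7136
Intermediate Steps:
u = -8 (u = 3 - 11 = -8)
X*u = 892*(-8) = -7136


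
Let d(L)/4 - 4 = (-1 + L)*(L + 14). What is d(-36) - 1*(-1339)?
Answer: 4611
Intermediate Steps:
d(L) = 16 + 4*(-1 + L)*(14 + L) (d(L) = 16 + 4*((-1 + L)*(L + 14)) = 16 + 4*((-1 + L)*(14 + L)) = 16 + 4*(-1 + L)*(14 + L))
d(-36) - 1*(-1339) = (-40 + 4*(-36)**2 + 52*(-36)) - 1*(-1339) = (-40 + 4*1296 - 1872) + 1339 = (-40 + 5184 - 1872) + 1339 = 3272 + 1339 = 4611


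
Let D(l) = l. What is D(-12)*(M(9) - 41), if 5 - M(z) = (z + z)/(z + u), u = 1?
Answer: 2268/5 ≈ 453.60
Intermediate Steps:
M(z) = 5 - 2*z/(1 + z) (M(z) = 5 - (z + z)/(z + 1) = 5 - 2*z/(1 + z))
D(-12)*(M(9) - 41) = -12*((5 + 3*9)/(1 + 9) - 41) = -12*((5 + 27)/10 - 41) = -12*((⅒)*32 - 41) = -12*(16/5 - 41) = -12*(-189/5) = 2268/5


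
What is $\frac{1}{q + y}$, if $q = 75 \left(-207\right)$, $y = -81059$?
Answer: $- \frac{1}{96584} \approx -1.0354 \cdot 10^{-5}$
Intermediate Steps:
$q = -15525$
$\frac{1}{q + y} = \frac{1}{-15525 - 81059} = \frac{1}{-96584} = - \frac{1}{96584}$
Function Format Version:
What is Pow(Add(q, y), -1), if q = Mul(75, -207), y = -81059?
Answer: Rational(-1, 96584) ≈ -1.0354e-5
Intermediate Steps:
q = -15525
Pow(Add(q, y), -1) = Pow(Add(-15525, -81059), -1) = Pow(-96584, -1) = Rational(-1, 96584)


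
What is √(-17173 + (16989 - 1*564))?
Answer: 2*I*√187 ≈ 27.35*I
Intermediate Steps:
√(-17173 + (16989 - 1*564)) = √(-17173 + (16989 - 564)) = √(-17173 + 16425) = √(-748) = 2*I*√187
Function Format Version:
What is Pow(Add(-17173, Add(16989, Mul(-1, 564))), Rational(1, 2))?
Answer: Mul(2, I, Pow(187, Rational(1, 2))) ≈ Mul(27.350, I)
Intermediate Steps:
Pow(Add(-17173, Add(16989, Mul(-1, 564))), Rational(1, 2)) = Pow(Add(-17173, Add(16989, -564)), Rational(1, 2)) = Pow(Add(-17173, 16425), Rational(1, 2)) = Pow(-748, Rational(1, 2)) = Mul(2, I, Pow(187, Rational(1, 2)))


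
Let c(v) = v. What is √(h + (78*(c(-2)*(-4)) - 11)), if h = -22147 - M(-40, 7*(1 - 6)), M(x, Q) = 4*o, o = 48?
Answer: 3*I*√2414 ≈ 147.4*I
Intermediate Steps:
M(x, Q) = 192 (M(x, Q) = 4*48 = 192)
h = -22339 (h = -22147 - 1*192 = -22147 - 192 = -22339)
√(h + (78*(c(-2)*(-4)) - 11)) = √(-22339 + (78*(-2*(-4)) - 11)) = √(-22339 + (78*8 - 11)) = √(-22339 + (624 - 11)) = √(-22339 + 613) = √(-21726) = 3*I*√2414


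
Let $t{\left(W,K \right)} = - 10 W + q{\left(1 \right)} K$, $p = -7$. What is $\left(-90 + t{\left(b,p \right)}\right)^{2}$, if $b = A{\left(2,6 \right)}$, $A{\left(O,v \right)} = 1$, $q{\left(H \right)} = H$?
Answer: $11449$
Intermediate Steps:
$b = 1$
$t{\left(W,K \right)} = K - 10 W$ ($t{\left(W,K \right)} = - 10 W + 1 K = - 10 W + K = K - 10 W$)
$\left(-90 + t{\left(b,p \right)}\right)^{2} = \left(-90 - 17\right)^{2} = \left(-107\right)^{2} = 11449$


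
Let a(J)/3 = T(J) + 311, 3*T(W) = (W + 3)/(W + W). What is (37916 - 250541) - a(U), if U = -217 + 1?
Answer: -30752423/144 ≈ -2.1356e+5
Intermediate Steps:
T(W) = (3 + W)/(6*W) (T(W) = ((W + 3)/(W + W))/3 = ((3 + W)/((2*W)))/3 = ((3 + W)*(1/(2*W)))/3 = ((3 + W)/(2*W))/3 = (3 + W)/(6*W))
U = -216
a(J) = 933 + (3 + J)/(2*J) (a(J) = 3*((3 + J)/(6*J) + 311) = 3*(311 + (3 + J)/(6*J)) = 933 + (3 + J)/(2*J))
(37916 - 250541) - a(U) = (37916 - 250541) - (3 + 1867*(-216))/(2*(-216)) = -212625 - (-1)*(3 - 403272)/(2*216) = -212625 - (-1)*(-403269)/(2*216) = -212625 - 1*134423/144 = -212625 - 134423/144 = -30752423/144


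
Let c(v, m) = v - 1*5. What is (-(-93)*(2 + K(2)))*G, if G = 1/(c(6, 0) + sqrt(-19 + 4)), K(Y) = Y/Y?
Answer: 279/16 - 279*I*sqrt(15)/16 ≈ 17.438 - 67.535*I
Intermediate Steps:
K(Y) = 1
c(v, m) = -5 + v (c(v, m) = v - 5 = -5 + v)
G = 1/(1 + I*sqrt(15)) (G = 1/((-5 + 6) + sqrt(-19 + 4)) = 1/(1 + sqrt(-15)) = 1/(1 + I*sqrt(15)) ≈ 0.0625 - 0.24206*I)
(-(-93)*(2 + K(2)))*G = (-(-93)*(2 + 1))*(1/16 - I*sqrt(15)/16) = (-(-93)*3)*(1/16 - I*sqrt(15)/16) = (-31*(-9))*(1/16 - I*sqrt(15)/16) = 279*(1/16 - I*sqrt(15)/16) = 279/16 - 279*I*sqrt(15)/16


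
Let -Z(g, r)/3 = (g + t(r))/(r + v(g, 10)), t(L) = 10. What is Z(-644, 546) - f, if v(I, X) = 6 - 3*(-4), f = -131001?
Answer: 12314411/94 ≈ 1.3100e+5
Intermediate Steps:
v(I, X) = 18 (v(I, X) = 6 + 12 = 18)
Z(g, r) = -3*(10 + g)/(18 + r) (Z(g, r) = -3*(g + 10)/(r + 18) = -3*(10 + g)/(18 + r))
Z(-644, 546) - f = 3*(-10 - 1*(-644))/(18 + 546) - 1*(-131001) = 3*(-10 + 644)/564 + 131001 = 3*(1/564)*634 + 131001 = 317/94 + 131001 = 12314411/94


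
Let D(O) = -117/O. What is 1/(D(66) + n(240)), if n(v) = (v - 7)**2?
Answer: 22/1194319 ≈ 1.8421e-5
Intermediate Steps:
n(v) = (-7 + v)**2
1/(D(66) + n(240)) = 1/(-117/66 + (-7 + 240)**2) = 1/(-117*1/66 + 233**2) = 1/(-39/22 + 54289) = 1/(1194319/22) = 22/1194319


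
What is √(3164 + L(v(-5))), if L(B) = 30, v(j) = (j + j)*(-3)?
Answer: √3194 ≈ 56.516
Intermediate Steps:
v(j) = -6*j (v(j) = (2*j)*(-3) = -6*j)
√(3164 + L(v(-5))) = √(3164 + 30) = √3194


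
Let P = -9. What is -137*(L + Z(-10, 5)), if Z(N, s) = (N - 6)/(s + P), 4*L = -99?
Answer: 11371/4 ≈ 2842.8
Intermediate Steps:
L = -99/4 (L = (¼)*(-99) = -99/4 ≈ -24.750)
Z(N, s) = (-6 + N)/(-9 + s) (Z(N, s) = (N - 6)/(s - 9) = (-6 + N)/(-9 + s))
-137*(L + Z(-10, 5)) = -137*(-99/4 + (-6 - 10)/(-9 + 5)) = -137*(-99/4 - 16/(-4)) = -137*(-99/4 - ¼*(-16)) = -137*(-99/4 + 4) = -137*(-83/4) = 11371/4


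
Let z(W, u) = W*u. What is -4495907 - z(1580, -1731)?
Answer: -1760927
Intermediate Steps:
-4495907 - z(1580, -1731) = -4495907 - 1580*(-1731) = -4495907 - 1*(-2734980) = -4495907 + 2734980 = -1760927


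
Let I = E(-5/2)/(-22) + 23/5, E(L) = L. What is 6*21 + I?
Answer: 28757/220 ≈ 130.71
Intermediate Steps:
I = 1037/220 (I = -5/2/(-22) + 23/5 = -5*½*(-1/22) + 23*(⅕) = -5/2*(-1/22) + 23/5 = 5/44 + 23/5 = 1037/220 ≈ 4.7136)
6*21 + I = 6*21 + 1037/220 = 126 + 1037/220 = 28757/220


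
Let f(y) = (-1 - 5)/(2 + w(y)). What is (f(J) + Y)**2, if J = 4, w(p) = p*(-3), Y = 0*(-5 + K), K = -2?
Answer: 9/25 ≈ 0.36000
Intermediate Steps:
Y = 0 (Y = 0*(-5 - 2) = 0*(-7) = 0)
w(p) = -3*p
f(y) = -6/(2 - 3*y) (f(y) = (-1 - 5)/(2 - 3*y) = -6/(2 - 3*y))
(f(J) + Y)**2 = (6/(-2 + 3*4) + 0)**2 = (6/(-2 + 12) + 0)**2 = (6/10 + 0)**2 = (6*(1/10) + 0)**2 = (3/5 + 0)**2 = (3/5)**2 = 9/25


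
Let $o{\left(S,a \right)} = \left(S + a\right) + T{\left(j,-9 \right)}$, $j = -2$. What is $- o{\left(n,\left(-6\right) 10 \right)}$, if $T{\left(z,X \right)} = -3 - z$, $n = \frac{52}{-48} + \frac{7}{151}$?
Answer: $\frac{112411}{1812} \approx 62.037$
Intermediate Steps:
$n = - \frac{1879}{1812}$ ($n = 52 \left(- \frac{1}{48}\right) + 7 \cdot \frac{1}{151} = - \frac{13}{12} + \frac{7}{151} = - \frac{1879}{1812} \approx -1.037$)
$o{\left(S,a \right)} = -1 + S + a$ ($o{\left(S,a \right)} = \left(S + a\right) - 1 = -1 + S + a$)
$- o{\left(n,\left(-6\right) 10 \right)} = - (-1 - \frac{1879}{1812} - 60) = \left(-1\right) \left(- \frac{112411}{1812}\right) = \frac{112411}{1812}$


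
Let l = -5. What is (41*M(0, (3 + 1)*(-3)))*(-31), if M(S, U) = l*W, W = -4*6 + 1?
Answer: -146165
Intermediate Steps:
W = -23 (W = -24 + 1 = -23)
M(S, U) = 115 (M(S, U) = -5*(-23) = 115)
(41*M(0, (3 + 1)*(-3)))*(-31) = (41*115)*(-31) = 4715*(-31) = -146165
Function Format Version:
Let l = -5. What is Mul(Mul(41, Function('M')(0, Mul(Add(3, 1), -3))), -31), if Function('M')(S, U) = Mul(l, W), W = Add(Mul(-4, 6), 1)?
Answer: -146165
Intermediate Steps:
W = -23 (W = Add(-24, 1) = -23)
Function('M')(S, U) = 115 (Function('M')(S, U) = Mul(-5, -23) = 115)
Mul(Mul(41, Function('M')(0, Mul(Add(3, 1), -3))), -31) = Mul(Mul(41, 115), -31) = Mul(4715, -31) = -146165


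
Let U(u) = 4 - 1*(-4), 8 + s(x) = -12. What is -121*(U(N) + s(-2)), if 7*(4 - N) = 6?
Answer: 1452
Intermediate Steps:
N = 22/7 (N = 4 - 1/7*6 = 4 - 6/7 = 22/7 ≈ 3.1429)
s(x) = -20 (s(x) = -8 - 12 = -20)
U(u) = 8 (U(u) = 4 + 4 = 8)
-121*(U(N) + s(-2)) = -121*(8 - 20) = -121*(-12) = 1452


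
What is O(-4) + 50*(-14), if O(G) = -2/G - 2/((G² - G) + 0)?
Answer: -3498/5 ≈ -699.60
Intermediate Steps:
O(G) = -2/G - 2/(G² - G)
O(-4) + 50*(-14) = -2/(-1 - 4) + 50*(-14) = -2/(-5) - 700 = -2*(-⅕) - 700 = ⅖ - 700 = -3498/5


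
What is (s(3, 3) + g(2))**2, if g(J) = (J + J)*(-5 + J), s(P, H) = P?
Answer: 81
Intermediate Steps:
g(J) = 2*J*(-5 + J) (g(J) = (2*J)*(-5 + J) = 2*J*(-5 + J))
(s(3, 3) + g(2))**2 = (3 + 2*2*(-5 + 2))**2 = (3 + 2*2*(-3))**2 = (3 - 12)**2 = (-9)**2 = 81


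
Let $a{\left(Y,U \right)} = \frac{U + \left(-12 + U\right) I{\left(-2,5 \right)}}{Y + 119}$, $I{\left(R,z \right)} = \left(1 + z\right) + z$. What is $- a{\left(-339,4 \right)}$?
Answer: $- \frac{21}{55} \approx -0.38182$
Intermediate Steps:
$I{\left(R,z \right)} = 1 + 2 z$
$a{\left(Y,U \right)} = \frac{-132 + 12 U}{119 + Y}$ ($a{\left(Y,U \right)} = \frac{U + \left(-12 + U\right) \left(1 + 2 \cdot 5\right)}{Y + 119} = \frac{U + \left(-12 + U\right) \left(1 + 10\right)}{119 + Y} = \frac{U + \left(-12 + U\right) 11}{119 + Y} = \frac{U + \left(-132 + 11 U\right)}{119 + Y} = \frac{-132 + 12 U}{119 + Y}$)
$- a{\left(-339,4 \right)} = - \frac{12 \left(-11 + 4\right)}{119 - 339} = - \frac{12 \left(-7\right)}{-220} = - \frac{12 \left(-1\right) \left(-7\right)}{220} = \left(-1\right) \frac{21}{55} = - \frac{21}{55}$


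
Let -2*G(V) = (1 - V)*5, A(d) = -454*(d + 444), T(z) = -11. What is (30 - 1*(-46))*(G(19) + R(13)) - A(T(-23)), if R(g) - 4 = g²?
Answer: 213150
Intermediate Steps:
R(g) = 4 + g²
A(d) = -201576 - 454*d (A(d) = -454*(444 + d) = -201576 - 454*d)
G(V) = -5/2 + 5*V/2 (G(V) = -(1 - V)*5/2 = -(5 - 5*V)/2 = -5/2 + 5*V/2)
(30 - 1*(-46))*(G(19) + R(13)) - A(T(-23)) = (30 - 1*(-46))*((-5/2 + (5/2)*19) + (4 + 13²)) - (-201576 - 454*(-11)) = (30 + 46)*((-5/2 + 95/2) + (4 + 169)) - (-201576 + 4994) = 76*(45 + 173) - 1*(-196582) = 76*218 + 196582 = 16568 + 196582 = 213150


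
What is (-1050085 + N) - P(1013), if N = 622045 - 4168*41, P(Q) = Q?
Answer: -599941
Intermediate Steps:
N = 451157 (N = 622045 - 1*170888 = 622045 - 170888 = 451157)
(-1050085 + N) - P(1013) = (-1050085 + 451157) - 1*1013 = -598928 - 1013 = -599941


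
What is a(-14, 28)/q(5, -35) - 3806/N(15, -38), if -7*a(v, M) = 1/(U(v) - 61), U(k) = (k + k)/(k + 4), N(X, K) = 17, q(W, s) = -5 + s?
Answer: -62022593/277032 ≈ -223.88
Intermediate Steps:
U(k) = 2*k/(4 + k) (U(k) = (2*k)/(4 + k) = 2*k/(4 + k))
a(v, M) = -1/(7*(-61 + 2*v/(4 + v))) (a(v, M) = -1/(7*(2*v/(4 + v) - 61)) = -1/(7*(-61 + 2*v/(4 + v))))
a(-14, 28)/q(5, -35) - 3806/N(15, -38) = ((4 - 14)/(7*(244 + 59*(-14))))/(-5 - 35) - 3806/17 = ((⅐)*(-10)/(244 - 826))/(-40) - 3806*1/17 = ((⅐)*(-10)/(-582))*(-1/40) - 3806/17 = ((⅐)*(-1/582)*(-10))*(-1/40) - 3806/17 = (5/2037)*(-1/40) - 3806/17 = -1/16296 - 3806/17 = -62022593/277032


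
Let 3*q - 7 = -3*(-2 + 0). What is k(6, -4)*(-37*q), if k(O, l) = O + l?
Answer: -962/3 ≈ -320.67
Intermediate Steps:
q = 13/3 (q = 7/3 + (-3*(-2 + 0))/3 = 7/3 + (-3*(-2))/3 = 7/3 + (⅓)*6 = 7/3 + 2 = 13/3 ≈ 4.3333)
k(6, -4)*(-37*q) = (6 - 4)*(-37*13/3) = 2*(-481/3) = -962/3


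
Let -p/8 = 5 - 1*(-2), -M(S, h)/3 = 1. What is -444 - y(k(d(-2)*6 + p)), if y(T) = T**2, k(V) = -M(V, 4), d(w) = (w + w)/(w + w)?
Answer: -453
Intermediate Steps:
M(S, h) = -3 (M(S, h) = -3*1 = -3)
p = -56 (p = -8*(5 - 1*(-2)) = -8*(5 + 2) = -8*7 = -56)
d(w) = 1 (d(w) = (2*w)/((2*w)) = (2*w)*(1/(2*w)) = 1)
k(V) = 3 (k(V) = -1*(-3) = 3)
-444 - y(k(d(-2)*6 + p)) = -444 - 1*3**2 = -444 - 1*9 = -444 - 9 = -453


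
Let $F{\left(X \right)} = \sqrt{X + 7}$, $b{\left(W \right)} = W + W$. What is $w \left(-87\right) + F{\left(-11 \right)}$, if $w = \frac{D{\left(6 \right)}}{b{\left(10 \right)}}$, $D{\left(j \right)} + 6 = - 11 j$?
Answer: $\frac{1566}{5} + 2 i \approx 313.2 + 2.0 i$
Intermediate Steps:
$D{\left(j \right)} = -6 - 11 j$
$b{\left(W \right)} = 2 W$
$w = - \frac{18}{5}$ ($w = \frac{-6 - 66}{2 \cdot 10} = \frac{-6 - 66}{20} = \left(-72\right) \frac{1}{20} = - \frac{18}{5} \approx -3.6$)
$F{\left(X \right)} = \sqrt{7 + X}$
$w \left(-87\right) + F{\left(-11 \right)} = \left(- \frac{18}{5}\right) \left(-87\right) + \sqrt{7 - 11} = \frac{1566}{5} + \sqrt{-4} = \frac{1566}{5} + 2 i$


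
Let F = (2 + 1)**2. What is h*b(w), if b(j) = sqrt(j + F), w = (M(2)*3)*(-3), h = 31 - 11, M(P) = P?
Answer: 60*I ≈ 60.0*I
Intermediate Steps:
h = 20
w = -18 (w = (2*3)*(-3) = 6*(-3) = -18)
F = 9 (F = 3**2 = 9)
b(j) = sqrt(9 + j) (b(j) = sqrt(j + 9) = sqrt(9 + j))
h*b(w) = 20*sqrt(9 - 18) = 20*sqrt(-9) = 20*(3*I) = 60*I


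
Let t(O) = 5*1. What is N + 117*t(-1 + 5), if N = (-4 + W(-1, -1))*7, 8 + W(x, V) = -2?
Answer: 487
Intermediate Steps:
t(O) = 5
W(x, V) = -10 (W(x, V) = -8 - 2 = -10)
N = -98 (N = (-4 - 10)*7 = -14*7 = -98)
N + 117*t(-1 + 5) = -98 + 117*5 = -98 + 585 = 487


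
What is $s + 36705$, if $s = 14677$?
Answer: $51382$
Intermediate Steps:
$s + 36705 = 14677 + 36705 = 51382$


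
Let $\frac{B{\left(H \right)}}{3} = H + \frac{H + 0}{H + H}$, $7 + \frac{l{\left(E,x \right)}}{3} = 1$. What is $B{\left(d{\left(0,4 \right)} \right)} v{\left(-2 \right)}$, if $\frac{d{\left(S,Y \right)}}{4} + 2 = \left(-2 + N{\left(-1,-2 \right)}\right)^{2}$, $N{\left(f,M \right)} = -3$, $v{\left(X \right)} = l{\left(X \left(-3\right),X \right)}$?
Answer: $-4995$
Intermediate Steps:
$l{\left(E,x \right)} = -18$ ($l{\left(E,x \right)} = -21 + 3 \cdot 1 = -21 + 3 = -18$)
$v{\left(X \right)} = -18$
$d{\left(S,Y \right)} = 92$ ($d{\left(S,Y \right)} = -8 + 4 \left(-2 - 3\right)^{2} = -8 + 4 \left(-5\right)^{2} = -8 + 4 \cdot 25 = -8 + 100 = 92$)
$B{\left(H \right)} = \frac{3}{2} + 3 H$ ($B{\left(H \right)} = 3 \left(H + \frac{H + 0}{H + H}\right) = 3 \left(H + \frac{H}{2 H}\right) = 3 \left(H + H \frac{1}{2 H}\right) = 3 \left(H + \frac{1}{2}\right) = 3 \left(\frac{1}{2} + H\right) = \frac{3}{2} + 3 H$)
$B{\left(d{\left(0,4 \right)} \right)} v{\left(-2 \right)} = \left(\frac{3}{2} + 3 \cdot 92\right) \left(-18\right) = \left(\frac{3}{2} + 276\right) \left(-18\right) = \frac{555}{2} \left(-18\right) = -4995$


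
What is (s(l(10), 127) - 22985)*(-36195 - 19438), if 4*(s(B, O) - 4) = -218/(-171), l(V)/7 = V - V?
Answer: 437241610769/342 ≈ 1.2785e+9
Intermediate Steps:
l(V) = 0 (l(V) = 7*(V - V) = 7*0 = 0)
s(B, O) = 1477/342 (s(B, O) = 4 + (-218/(-171))/4 = 4 + (-218*(-1/171))/4 = 4 + (¼)*(218/171) = 4 + 109/342 = 1477/342)
(s(l(10), 127) - 22985)*(-36195 - 19438) = (1477/342 - 22985)*(-36195 - 19438) = -7859393/342*(-55633) = 437241610769/342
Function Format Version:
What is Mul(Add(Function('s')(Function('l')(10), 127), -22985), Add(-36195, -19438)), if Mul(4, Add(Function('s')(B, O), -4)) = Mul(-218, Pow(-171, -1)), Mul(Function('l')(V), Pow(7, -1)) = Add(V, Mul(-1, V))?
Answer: Rational(437241610769, 342) ≈ 1.2785e+9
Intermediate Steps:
Function('l')(V) = 0 (Function('l')(V) = Mul(7, Add(V, Mul(-1, V))) = Mul(7, 0) = 0)
Function('s')(B, O) = Rational(1477, 342) (Function('s')(B, O) = Add(4, Mul(Rational(1, 4), Mul(-218, Pow(-171, -1)))) = Add(4, Mul(Rational(1, 4), Mul(-218, Rational(-1, 171)))) = Add(4, Mul(Rational(1, 4), Rational(218, 171))) = Add(4, Rational(109, 342)) = Rational(1477, 342))
Mul(Add(Function('s')(Function('l')(10), 127), -22985), Add(-36195, -19438)) = Mul(Add(Rational(1477, 342), -22985), Add(-36195, -19438)) = Mul(Rational(-7859393, 342), -55633) = Rational(437241610769, 342)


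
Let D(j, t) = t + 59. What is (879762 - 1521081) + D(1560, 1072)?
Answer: -640188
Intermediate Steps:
D(j, t) = 59 + t
(879762 - 1521081) + D(1560, 1072) = (879762 - 1521081) + (59 + 1072) = -641319 + 1131 = -640188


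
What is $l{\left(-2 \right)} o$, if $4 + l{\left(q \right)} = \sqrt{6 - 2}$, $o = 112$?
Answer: $-224$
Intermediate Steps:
$l{\left(q \right)} = -2$ ($l{\left(q \right)} = -4 + \sqrt{6 - 2} = -4 + \sqrt{4} = -4 + 2 = -2$)
$l{\left(-2 \right)} o = \left(-2\right) 112 = -224$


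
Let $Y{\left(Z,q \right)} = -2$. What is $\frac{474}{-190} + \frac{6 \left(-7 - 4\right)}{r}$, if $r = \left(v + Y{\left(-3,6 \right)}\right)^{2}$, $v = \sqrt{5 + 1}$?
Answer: $- \frac{15912}{95} - 66 \sqrt{6} \approx -329.16$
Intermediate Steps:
$v = \sqrt{6} \approx 2.4495$
$r = \left(-2 + \sqrt{6}\right)^{2}$ ($r = \left(\sqrt{6} - 2\right)^{2} = \left(-2 + \sqrt{6}\right)^{2} \approx 0.20204$)
$\frac{474}{-190} + \frac{6 \left(-7 - 4\right)}{r} = \frac{474}{-190} + \frac{6 \left(-7 - 4\right)}{\left(2 - \sqrt{6}\right)^{2}} = 474 \left(- \frac{1}{190}\right) + \frac{6 \left(-7 - 4\right)}{\left(2 - \sqrt{6}\right)^{2}} = - \frac{237}{95} + \frac{6 \left(-11\right)}{\left(2 - \sqrt{6}\right)^{2}} = - \frac{237}{95} - \frac{66}{\left(2 - \sqrt{6}\right)^{2}}$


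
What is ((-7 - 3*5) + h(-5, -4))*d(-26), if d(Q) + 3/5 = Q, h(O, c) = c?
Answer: 3458/5 ≈ 691.60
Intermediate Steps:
d(Q) = -⅗ + Q
((-7 - 3*5) + h(-5, -4))*d(-26) = ((-7 - 3*5) - 4)*(-⅗ - 26) = ((-7 - 15) - 4)*(-133/5) = (-22 - 4)*(-133/5) = -26*(-133/5) = 3458/5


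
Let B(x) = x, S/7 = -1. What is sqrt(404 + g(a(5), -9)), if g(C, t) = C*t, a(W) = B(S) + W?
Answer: sqrt(422) ≈ 20.543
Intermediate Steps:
S = -7 (S = 7*(-1) = -7)
a(W) = -7 + W
sqrt(404 + g(a(5), -9)) = sqrt(404 + (-7 + 5)*(-9)) = sqrt(404 - 2*(-9)) = sqrt(404 + 18) = sqrt(422)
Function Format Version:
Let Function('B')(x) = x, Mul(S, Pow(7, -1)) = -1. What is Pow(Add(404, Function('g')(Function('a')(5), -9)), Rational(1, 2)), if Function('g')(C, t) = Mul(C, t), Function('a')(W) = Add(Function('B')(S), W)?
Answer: Pow(422, Rational(1, 2)) ≈ 20.543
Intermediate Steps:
S = -7 (S = Mul(7, -1) = -7)
Function('a')(W) = Add(-7, W)
Pow(Add(404, Function('g')(Function('a')(5), -9)), Rational(1, 2)) = Pow(Add(404, Mul(Add(-7, 5), -9)), Rational(1, 2)) = Pow(Add(404, Mul(-2, -9)), Rational(1, 2)) = Pow(Add(404, 18), Rational(1, 2)) = Pow(422, Rational(1, 2))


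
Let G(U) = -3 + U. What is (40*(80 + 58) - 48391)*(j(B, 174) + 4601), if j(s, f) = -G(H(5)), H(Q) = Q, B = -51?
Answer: -197163729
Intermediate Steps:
j(s, f) = -2 (j(s, f) = -(-3 + 5) = -1*2 = -2)
(40*(80 + 58) - 48391)*(j(B, 174) + 4601) = (40*(80 + 58) - 48391)*(-2 + 4601) = (40*138 - 48391)*4599 = (5520 - 48391)*4599 = -42871*4599 = -197163729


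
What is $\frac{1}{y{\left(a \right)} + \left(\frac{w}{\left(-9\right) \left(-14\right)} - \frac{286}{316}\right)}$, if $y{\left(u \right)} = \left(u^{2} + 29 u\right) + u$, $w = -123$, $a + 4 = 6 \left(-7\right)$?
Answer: $\frac{1659}{1217903} \approx 0.0013622$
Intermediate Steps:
$a = -46$ ($a = -4 + 6 \left(-7\right) = -4 - 42 = -46$)
$y{\left(u \right)} = u^{2} + 30 u$
$\frac{1}{y{\left(a \right)} + \left(\frac{w}{\left(-9\right) \left(-14\right)} - \frac{286}{316}\right)} = \frac{1}{- 46 \left(30 - 46\right) - \left(\frac{41}{42} + \frac{143}{158}\right)} = \frac{1}{\left(-46\right) \left(-16\right) - \left(\frac{143}{158} + \frac{123}{126}\right)} = \frac{1}{736 - \frac{3121}{1659}} = \frac{1}{\frac{1217903}{1659}} = \frac{1659}{1217903}$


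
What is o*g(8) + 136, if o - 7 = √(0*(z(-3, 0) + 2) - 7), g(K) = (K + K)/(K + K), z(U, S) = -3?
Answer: 143 + I*√7 ≈ 143.0 + 2.6458*I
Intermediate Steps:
g(K) = 1 (g(K) = (2*K)/((2*K)) = (2*K)*(1/(2*K)) = 1)
o = 7 + I*√7 (o = 7 + √(0*(-3 + 2) - 7) = 7 + √(0*(-1) - 7) = 7 + √(0 - 7) = 7 + √(-7) = 7 + I*√7 ≈ 7.0 + 2.6458*I)
o*g(8) + 136 = (7 + I*√7)*1 + 136 = (7 + I*√7) + 136 = 143 + I*√7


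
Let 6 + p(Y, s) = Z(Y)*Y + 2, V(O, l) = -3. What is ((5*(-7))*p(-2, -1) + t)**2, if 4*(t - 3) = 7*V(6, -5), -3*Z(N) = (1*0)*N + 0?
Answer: 303601/16 ≈ 18975.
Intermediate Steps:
Z(N) = 0 (Z(N) = -((1*0)*N + 0)/3 = -(0*N + 0)/3 = -(0 + 0)/3 = -1/3*0 = 0)
p(Y, s) = -4 (p(Y, s) = -6 + (0*Y + 2) = -6 + (0 + 2) = -6 + 2 = -4)
t = -9/4 (t = 3 + (7*(-3))/4 = 3 + (1/4)*(-21) = 3 - 21/4 = -9/4 ≈ -2.2500)
((5*(-7))*p(-2, -1) + t)**2 = ((5*(-7))*(-4) - 9/4)**2 = (-35*(-4) - 9/4)**2 = (140 - 9/4)**2 = (551/4)**2 = 303601/16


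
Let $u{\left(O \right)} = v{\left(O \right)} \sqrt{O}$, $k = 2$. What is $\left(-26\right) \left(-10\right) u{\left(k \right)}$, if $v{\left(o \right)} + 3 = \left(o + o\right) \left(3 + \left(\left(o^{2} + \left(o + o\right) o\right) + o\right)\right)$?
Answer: $16900 \sqrt{2} \approx 23900.0$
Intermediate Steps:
$v{\left(o \right)} = -3 + 2 o \left(3 + o + 3 o^{2}\right)$ ($v{\left(o \right)} = -3 + \left(o + o\right) \left(3 + \left(\left(o^{2} + \left(o + o\right) o\right) + o\right)\right) = -3 + 2 o \left(3 + \left(\left(o^{2} + 2 o o\right) + o\right)\right) = -3 + 2 o \left(3 + \left(\left(o^{2} + 2 o^{2}\right) + o\right)\right) = -3 + 2 o \left(3 + \left(3 o^{2} + o\right)\right) = -3 + 2 o \left(3 + \left(o + 3 o^{2}\right)\right) = -3 + 2 o \left(3 + o + 3 o^{2}\right)$)
$u{\left(O \right)} = \sqrt{O} \left(-3 + 2 O^{2} + 6 O + 6 O^{3}\right)$ ($u{\left(O \right)} = \left(-3 + 2 O^{2} + 6 O + 6 O^{3}\right) \sqrt{O} = \sqrt{O} \left(-3 + 2 O^{2} + 6 O + 6 O^{3}\right)$)
$\left(-26\right) \left(-10\right) u{\left(k \right)} = \left(-26\right) \left(-10\right) \sqrt{2} \left(-3 + 2 \cdot 2^{2} + 6 \cdot 2 + 6 \cdot 2^{3}\right) = 260 \sqrt{2} \left(-3 + 2 \cdot 4 + 12 + 6 \cdot 8\right) = 260 \sqrt{2} \left(-3 + 8 + 12 + 48\right) = 260 \sqrt{2} \cdot 65 = 260 \cdot 65 \sqrt{2} = 16900 \sqrt{2}$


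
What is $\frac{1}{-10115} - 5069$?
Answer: $- \frac{51272936}{10115} \approx -5069.0$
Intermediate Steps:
$\frac{1}{-10115} - 5069 = - \frac{1}{10115} - 5069 = - \frac{51272936}{10115}$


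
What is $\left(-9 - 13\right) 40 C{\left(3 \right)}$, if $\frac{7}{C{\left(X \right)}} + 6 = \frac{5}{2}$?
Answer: $1760$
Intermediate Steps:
$C{\left(X \right)} = -2$ ($C{\left(X \right)} = \frac{7}{-6 + \frac{5}{2}} = \frac{7}{- \frac{7}{2}} = 7 \left(- \frac{2}{7}\right) = -2$)
$\left(-9 - 13\right) 40 C{\left(3 \right)} = \left(-9 - 13\right) 40 \left(-2\right) = \left(-22\right) 40 \left(-2\right) = \left(-880\right) \left(-2\right) = 1760$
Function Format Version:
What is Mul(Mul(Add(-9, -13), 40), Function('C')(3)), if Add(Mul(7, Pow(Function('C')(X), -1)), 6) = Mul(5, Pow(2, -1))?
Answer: 1760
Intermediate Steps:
Function('C')(X) = -2 (Function('C')(X) = Mul(7, Pow(Add(-6, Mul(5, Pow(2, -1))), -1)) = Mul(7, Pow(Add(-6, Mul(5, Rational(1, 2))), -1)) = Mul(7, Pow(Add(-6, Rational(5, 2)), -1)) = Mul(7, Pow(Rational(-7, 2), -1)) = Mul(7, Rational(-2, 7)) = -2)
Mul(Mul(Add(-9, -13), 40), Function('C')(3)) = Mul(Mul(Add(-9, -13), 40), -2) = Mul(Mul(-22, 40), -2) = Mul(-880, -2) = 1760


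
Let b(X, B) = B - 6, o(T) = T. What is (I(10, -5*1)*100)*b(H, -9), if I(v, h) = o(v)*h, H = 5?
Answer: 75000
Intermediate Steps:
b(X, B) = -6 + B
I(v, h) = h*v (I(v, h) = v*h = h*v)
(I(10, -5*1)*100)*b(H, -9) = ((-5*1*10)*100)*(-6 - 9) = (-5*10*100)*(-15) = -50*100*(-15) = -5000*(-15) = 75000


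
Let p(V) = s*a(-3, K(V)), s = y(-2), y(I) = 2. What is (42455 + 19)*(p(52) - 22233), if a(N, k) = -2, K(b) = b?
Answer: -944494338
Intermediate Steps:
s = 2
p(V) = -4 (p(V) = 2*(-2) = -4)
(42455 + 19)*(p(52) - 22233) = (42455 + 19)*(-4 - 22233) = 42474*(-22237) = -944494338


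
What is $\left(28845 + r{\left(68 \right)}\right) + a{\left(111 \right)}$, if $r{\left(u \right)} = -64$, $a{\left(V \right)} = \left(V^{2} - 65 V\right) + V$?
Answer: $33998$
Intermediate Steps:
$a{\left(V \right)} = V^{2} - 64 V$
$\left(28845 + r{\left(68 \right)}\right) + a{\left(111 \right)} = \left(28845 - 64\right) + 111 \left(-64 + 111\right) = 28781 + 111 \cdot 47 = 28781 + 5217 = 33998$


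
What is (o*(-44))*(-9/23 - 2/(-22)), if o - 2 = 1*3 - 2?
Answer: 912/23 ≈ 39.652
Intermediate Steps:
o = 3 (o = 2 + (1*3 - 2) = 2 + (3 - 2) = 2 + 1 = 3)
(o*(-44))*(-9/23 - 2/(-22)) = (3*(-44))*(-9/23 - 2/(-22)) = -132*(-9*1/23 - 2*(-1/22)) = -132*(-9/23 + 1/11) = -132*(-76/253) = 912/23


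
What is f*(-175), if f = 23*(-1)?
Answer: 4025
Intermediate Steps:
f = -23
f*(-175) = -23*(-175) = 4025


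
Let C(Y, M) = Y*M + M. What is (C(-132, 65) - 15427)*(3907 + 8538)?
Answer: -297958190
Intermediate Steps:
C(Y, M) = M + M*Y (C(Y, M) = M*Y + M = M + M*Y)
(C(-132, 65) - 15427)*(3907 + 8538) = (65*(1 - 132) - 15427)*(3907 + 8538) = (65*(-131) - 15427)*12445 = (-8515 - 15427)*12445 = -23942*12445 = -297958190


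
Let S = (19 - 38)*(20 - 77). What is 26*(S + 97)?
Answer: 30680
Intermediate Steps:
S = 1083 (S = -19*(-57) = 1083)
26*(S + 97) = 26*(1083 + 97) = 26*1180 = 30680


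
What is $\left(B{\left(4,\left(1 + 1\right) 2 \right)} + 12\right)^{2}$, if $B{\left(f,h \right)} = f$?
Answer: $256$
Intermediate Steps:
$\left(B{\left(4,\left(1 + 1\right) 2 \right)} + 12\right)^{2} = \left(4 + 12\right)^{2} = 16^{2} = 256$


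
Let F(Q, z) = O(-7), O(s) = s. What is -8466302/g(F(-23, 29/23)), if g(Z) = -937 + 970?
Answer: -8466302/33 ≈ -2.5655e+5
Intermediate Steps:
F(Q, z) = -7
g(Z) = 33
-8466302/g(F(-23, 29/23)) = -8466302/33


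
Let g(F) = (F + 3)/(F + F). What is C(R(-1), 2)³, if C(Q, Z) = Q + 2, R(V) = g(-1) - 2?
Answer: -1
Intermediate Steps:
g(F) = (3 + F)/(2*F) (g(F) = (3 + F)/((2*F)) = (3 + F)*(1/(2*F)) = (3 + F)/(2*F))
R(V) = -3 (R(V) = (½)*(3 - 1)/(-1) - 2 = (½)*(-1)*2 - 2 = -1 - 2 = -3)
C(Q, Z) = 2 + Q
C(R(-1), 2)³ = (2 - 3)³ = (-1)³ = -1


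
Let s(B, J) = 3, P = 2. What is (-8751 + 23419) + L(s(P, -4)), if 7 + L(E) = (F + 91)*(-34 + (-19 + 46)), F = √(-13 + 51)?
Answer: 14024 - 7*√38 ≈ 13981.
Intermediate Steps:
F = √38 ≈ 6.1644
L(E) = -644 - 7*√38 (L(E) = -7 + (√38 + 91)*(-34 + (-19 + 46)) = -7 + (91 + √38)*(-34 + 27) = -7 + (91 + √38)*(-7) = -7 + (-637 - 7*√38) = -644 - 7*√38)
(-8751 + 23419) + L(s(P, -4)) = (-8751 + 23419) + (-644 - 7*√38) = 14668 + (-644 - 7*√38) = 14024 - 7*√38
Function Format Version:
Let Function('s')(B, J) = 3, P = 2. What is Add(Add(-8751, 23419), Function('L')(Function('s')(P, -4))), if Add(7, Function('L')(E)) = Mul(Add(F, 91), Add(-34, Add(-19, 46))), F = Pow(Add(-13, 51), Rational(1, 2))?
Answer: Add(14024, Mul(-7, Pow(38, Rational(1, 2)))) ≈ 13981.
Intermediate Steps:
F = Pow(38, Rational(1, 2)) ≈ 6.1644
Function('L')(E) = Add(-644, Mul(-7, Pow(38, Rational(1, 2)))) (Function('L')(E) = Add(-7, Mul(Add(Pow(38, Rational(1, 2)), 91), Add(-34, Add(-19, 46)))) = Add(-7, Mul(Add(91, Pow(38, Rational(1, 2))), Add(-34, 27))) = Add(-7, Mul(Add(91, Pow(38, Rational(1, 2))), -7)) = Add(-7, Add(-637, Mul(-7, Pow(38, Rational(1, 2))))) = Add(-644, Mul(-7, Pow(38, Rational(1, 2)))))
Add(Add(-8751, 23419), Function('L')(Function('s')(P, -4))) = Add(Add(-8751, 23419), Add(-644, Mul(-7, Pow(38, Rational(1, 2))))) = Add(14668, Add(-644, Mul(-7, Pow(38, Rational(1, 2))))) = Add(14024, Mul(-7, Pow(38, Rational(1, 2))))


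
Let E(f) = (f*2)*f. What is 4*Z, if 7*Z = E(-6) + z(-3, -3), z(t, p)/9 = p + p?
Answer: 72/7 ≈ 10.286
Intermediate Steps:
z(t, p) = 18*p (z(t, p) = 9*(p + p) = 9*(2*p) = 18*p)
E(f) = 2*f² (E(f) = (2*f)*f = 2*f²)
Z = 18/7 (Z = (2*(-6)² + 18*(-3))/7 = (2*36 - 54)/7 = (72 - 54)/7 = (⅐)*18 = 18/7 ≈ 2.5714)
4*Z = 4*(18/7) = 72/7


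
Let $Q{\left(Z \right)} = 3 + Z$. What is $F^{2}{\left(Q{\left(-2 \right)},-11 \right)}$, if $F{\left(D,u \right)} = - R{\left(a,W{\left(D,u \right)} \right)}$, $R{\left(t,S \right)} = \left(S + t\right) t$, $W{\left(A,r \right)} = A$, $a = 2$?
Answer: $36$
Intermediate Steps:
$R{\left(t,S \right)} = t \left(S + t\right)$
$F{\left(D,u \right)} = -4 - 2 D$ ($F{\left(D,u \right)} = - 2 \left(D + 2\right) = - 2 \left(2 + D\right) = - (4 + 2 D) = -4 - 2 D$)
$F^{2}{\left(Q{\left(-2 \right)},-11 \right)} = \left(-4 - 2 \left(3 - 2\right)\right)^{2} = \left(-4 - 2\right)^{2} = \left(-6\right)^{2} = 36$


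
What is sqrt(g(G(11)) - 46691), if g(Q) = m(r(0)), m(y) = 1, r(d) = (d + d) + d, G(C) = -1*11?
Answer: I*sqrt(46690) ≈ 216.08*I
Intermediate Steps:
G(C) = -11
r(d) = 3*d (r(d) = 2*d + d = 3*d)
g(Q) = 1
sqrt(g(G(11)) - 46691) = sqrt(1 - 46691) = sqrt(-46690) = I*sqrt(46690)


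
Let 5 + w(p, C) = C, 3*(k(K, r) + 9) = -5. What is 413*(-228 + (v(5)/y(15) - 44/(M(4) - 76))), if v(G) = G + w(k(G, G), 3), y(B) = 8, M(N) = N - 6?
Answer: -29258159/312 ≈ -93776.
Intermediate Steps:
M(N) = -6 + N
k(K, r) = -32/3 (k(K, r) = -9 + (⅓)*(-5) = -9 - 5/3 = -32/3)
w(p, C) = -5 + C
v(G) = -2 + G (v(G) = G + (-5 + 3) = G - 2 = -2 + G)
413*(-228 + (v(5)/y(15) - 44/(M(4) - 76))) = 413*(-228 + ((-2 + 5)/8 - 44/((-6 + 4) - 76))) = 413*(-228 + (3*(⅛) - 44/(-2 - 76))) = 413*(-228 + (3/8 - 44/(-78))) = 413*(-228 + (3/8 - 44*(-1/78))) = 413*(-228 + (3/8 + 22/39)) = 413*(-228 + 293/312) = 413*(-70843/312) = -29258159/312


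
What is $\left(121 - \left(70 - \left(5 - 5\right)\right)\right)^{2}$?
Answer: $2601$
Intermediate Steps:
$\left(121 - \left(70 - \left(5 - 5\right)\right)\right)^{2} = \left(121 + \left(\left(-41 + 1 \cdot 0\right) - 29\right)\right)^{2} = \left(121 + \left(\left(-41 + 0\right) - 29\right)\right)^{2} = \left(121 - 70\right)^{2} = 51^{2} = 2601$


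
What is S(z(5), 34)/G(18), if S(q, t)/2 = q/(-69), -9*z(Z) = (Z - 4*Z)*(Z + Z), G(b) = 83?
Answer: -100/17181 ≈ -0.0058204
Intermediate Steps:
z(Z) = 2*Z²/3 (z(Z) = -(Z - 4*Z)*(Z + Z)/9 = -(-3*Z)*2*Z/9 = -(-2)*Z²/3 = 2*Z²/3)
S(q, t) = -2*q/69 (S(q, t) = 2*(q/(-69)) = 2*(q*(-1/69)) = 2*(-q/69) = -2*q/69)
S(z(5), 34)/G(18) = -4*5²/207/83 = -4*25/207*(1/83) = -2/69*50/3*(1/83) = -100/207*1/83 = -100/17181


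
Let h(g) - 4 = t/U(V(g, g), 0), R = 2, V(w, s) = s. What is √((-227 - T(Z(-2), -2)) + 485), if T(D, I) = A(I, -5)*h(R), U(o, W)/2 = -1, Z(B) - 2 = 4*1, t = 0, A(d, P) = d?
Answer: √266 ≈ 16.310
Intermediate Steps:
Z(B) = 6 (Z(B) = 2 + 4*1 = 2 + 4 = 6)
U(o, W) = -2 (U(o, W) = 2*(-1) = -2)
h(g) = 4 (h(g) = 4 + 0/(-2) = 4 + 0*(-½) = 4 + 0 = 4)
T(D, I) = 4*I (T(D, I) = I*4 = 4*I)
√((-227 - T(Z(-2), -2)) + 485) = √((-227 - 4*(-2)) + 485) = √((-227 - 1*(-8)) + 485) = √((-227 + 8) + 485) = √(-219 + 485) = √266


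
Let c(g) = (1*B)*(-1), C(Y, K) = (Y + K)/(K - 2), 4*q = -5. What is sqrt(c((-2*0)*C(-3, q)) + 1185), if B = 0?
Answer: sqrt(1185) ≈ 34.424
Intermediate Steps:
q = -5/4 (q = (1/4)*(-5) = -5/4 ≈ -1.2500)
C(Y, K) = (K + Y)/(-2 + K)
c(g) = 0 (c(g) = (1*0)*(-1) = 0*(-1) = 0)
sqrt(c((-2*0)*C(-3, q)) + 1185) = sqrt(0 + 1185) = sqrt(1185)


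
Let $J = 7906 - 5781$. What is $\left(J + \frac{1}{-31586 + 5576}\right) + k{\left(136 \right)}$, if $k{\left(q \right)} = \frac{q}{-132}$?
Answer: $\frac{607688959}{286110} \approx 2124.0$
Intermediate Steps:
$k{\left(q \right)} = - \frac{q}{132}$ ($k{\left(q \right)} = q \left(- \frac{1}{132}\right) = - \frac{q}{132}$)
$J = 2125$ ($J = 7906 - 5781 = 2125$)
$\left(J + \frac{1}{-31586 + 5576}\right) + k{\left(136 \right)} = \left(2125 + \frac{1}{-31586 + 5576}\right) - \frac{34}{33} = \left(2125 + \frac{1}{-26010}\right) - \frac{34}{33} = \left(2125 - \frac{1}{26010}\right) - \frac{34}{33} = \frac{55271249}{26010} - \frac{34}{33} = \frac{607688959}{286110}$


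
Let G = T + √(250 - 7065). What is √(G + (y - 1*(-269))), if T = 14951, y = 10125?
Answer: √(25345 + I*√6815) ≈ 159.2 + 0.2593*I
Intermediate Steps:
G = 14951 + I*√6815 (G = 14951 + √(250 - 7065) = 14951 + √(-6815) = 14951 + I*√6815 ≈ 14951.0 + 82.553*I)
√(G + (y - 1*(-269))) = √((14951 + I*√6815) + (10125 - 1*(-269))) = √((14951 + I*√6815) + (10125 + 269)) = √((14951 + I*√6815) + 10394) = √(25345 + I*√6815)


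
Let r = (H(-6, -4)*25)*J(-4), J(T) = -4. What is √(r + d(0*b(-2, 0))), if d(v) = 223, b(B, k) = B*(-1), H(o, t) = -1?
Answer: √323 ≈ 17.972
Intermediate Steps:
b(B, k) = -B
r = 100 (r = -1*25*(-4) = -25*(-4) = 100)
√(r + d(0*b(-2, 0))) = √(100 + 223) = √323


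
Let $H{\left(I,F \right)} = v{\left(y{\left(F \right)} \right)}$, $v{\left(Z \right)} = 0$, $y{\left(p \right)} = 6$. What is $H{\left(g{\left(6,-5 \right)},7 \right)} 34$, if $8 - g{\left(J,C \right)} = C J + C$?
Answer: $0$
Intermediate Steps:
$g{\left(J,C \right)} = 8 - C - C J$ ($g{\left(J,C \right)} = 8 - \left(C J + C\right) = 8 - \left(C + C J\right) = 8 - C - C J$)
$H{\left(I,F \right)} = 0$
$H{\left(g{\left(6,-5 \right)},7 \right)} 34 = 0 \cdot 34 = 0$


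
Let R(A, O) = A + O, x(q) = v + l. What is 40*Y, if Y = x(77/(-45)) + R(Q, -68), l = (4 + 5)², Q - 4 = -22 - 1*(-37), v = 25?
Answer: 2280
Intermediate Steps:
Q = 19 (Q = 4 + (-22 - 1*(-37)) = 4 + (-22 + 37) = 4 + 15 = 19)
l = 81 (l = 9² = 81)
x(q) = 106 (x(q) = 25 + 81 = 106)
Y = 57 (Y = 106 + (19 - 68) = 106 - 49 = 57)
40*Y = 40*57 = 2280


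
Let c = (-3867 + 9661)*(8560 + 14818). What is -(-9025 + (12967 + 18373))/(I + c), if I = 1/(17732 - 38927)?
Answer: -472966425/2870907937739 ≈ -0.00016474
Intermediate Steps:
c = 135452132 (c = 5794*23378 = 135452132)
I = -1/21195 (I = 1/(-21195) = -1/21195 ≈ -4.7181e-5)
-(-9025 + (12967 + 18373))/(I + c) = -(-9025 + (12967 + 18373))/(-1/21195 + 135452132) = -(-9025 + 31340)/2870907937739/21195 = -22315*21195/2870907937739 = -1*472966425/2870907937739 = -472966425/2870907937739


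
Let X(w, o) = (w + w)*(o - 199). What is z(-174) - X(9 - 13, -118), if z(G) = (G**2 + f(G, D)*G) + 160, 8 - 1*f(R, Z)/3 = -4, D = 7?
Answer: 21636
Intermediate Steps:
f(R, Z) = 36 (f(R, Z) = 24 - 3*(-4) = 24 + 12 = 36)
z(G) = 160 + G**2 + 36*G (z(G) = (G**2 + 36*G) + 160 = 160 + G**2 + 36*G)
X(w, o) = 2*w*(-199 + o) (X(w, o) = (2*w)*(-199 + o) = 2*w*(-199 + o))
z(-174) - X(9 - 13, -118) = (160 + (-174)**2 + 36*(-174)) - 2*(9 - 13)*(-199 - 118) = (160 + 30276 - 6264) - 2*(-4)*(-317) = 24172 - 1*2536 = 24172 - 2536 = 21636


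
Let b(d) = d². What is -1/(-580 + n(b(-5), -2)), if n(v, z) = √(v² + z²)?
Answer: 580/335771 + √629/335771 ≈ 0.0018021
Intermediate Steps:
-1/(-580 + n(b(-5), -2)) = -1/(-580 + √(((-5)²)² + (-2)²)) = -1/(-580 + √(25² + 4)) = -1/(-580 + √(625 + 4)) = -1/(-580 + √629)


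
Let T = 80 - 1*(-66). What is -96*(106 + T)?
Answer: -24192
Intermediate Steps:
T = 146 (T = 80 + 66 = 146)
-96*(106 + T) = -96*(106 + 146) = -96*252 = -24192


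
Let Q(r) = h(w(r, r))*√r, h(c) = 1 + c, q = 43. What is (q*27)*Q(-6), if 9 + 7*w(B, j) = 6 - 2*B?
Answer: 18576*I*√6/7 ≈ 6500.3*I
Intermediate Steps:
w(B, j) = -3/7 - 2*B/7 (w(B, j) = -9/7 + (6 - 2*B)/7 = -9/7 + (6/7 - 2*B/7) = -3/7 - 2*B/7)
Q(r) = √r*(4/7 - 2*r/7) (Q(r) = (1 + (-3/7 - 2*r/7))*√r = (4/7 - 2*r/7)*√r = √r*(4/7 - 2*r/7))
(q*27)*Q(-6) = (43*27)*(2*√(-6)*(2 - 1*(-6))/7) = 1161*(2*(I*√6)*(2 + 6)/7) = 1161*((2/7)*(I*√6)*8) = 1161*(16*I*√6/7) = 18576*I*√6/7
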